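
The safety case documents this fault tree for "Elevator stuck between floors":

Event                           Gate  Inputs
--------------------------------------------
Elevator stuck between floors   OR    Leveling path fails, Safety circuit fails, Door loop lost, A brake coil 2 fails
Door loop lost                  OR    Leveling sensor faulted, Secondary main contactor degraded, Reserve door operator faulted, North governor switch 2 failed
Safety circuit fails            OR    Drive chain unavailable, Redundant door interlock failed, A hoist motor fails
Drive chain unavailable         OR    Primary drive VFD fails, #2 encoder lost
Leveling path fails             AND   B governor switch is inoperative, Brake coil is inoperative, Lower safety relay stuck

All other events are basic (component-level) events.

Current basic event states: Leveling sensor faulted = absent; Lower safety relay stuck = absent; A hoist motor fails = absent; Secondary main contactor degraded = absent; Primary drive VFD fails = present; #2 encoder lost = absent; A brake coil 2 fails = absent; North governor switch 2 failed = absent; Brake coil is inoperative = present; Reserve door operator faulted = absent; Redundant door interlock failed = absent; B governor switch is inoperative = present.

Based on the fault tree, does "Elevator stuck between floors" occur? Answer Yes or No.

Yes

Leveling path fails [AND]: B governor switch is inoperative=occurs, Brake coil is inoperative=occurs, Lower safety relay stuck=not → not all inputs occur → does not occur.
Drive chain unavailable [OR]: Primary drive VFD fails=occurs, #2 encoder lost=not → at least one input occurs → occurs.
Safety circuit fails [OR]: Drive chain unavailable=occurs, Redundant door interlock failed=not, A hoist motor fails=not → at least one input occurs → occurs.
Door loop lost [OR]: Leveling sensor faulted=not, Secondary main contactor degraded=not, Reserve door operator faulted=not, North governor switch 2 failed=not → no input occurs → does not occur.
Elevator stuck between floors [OR]: Leveling path fails=not, Safety circuit fails=occurs, Door loop lost=not, A brake coil 2 fails=not → at least one input occurs → occurs.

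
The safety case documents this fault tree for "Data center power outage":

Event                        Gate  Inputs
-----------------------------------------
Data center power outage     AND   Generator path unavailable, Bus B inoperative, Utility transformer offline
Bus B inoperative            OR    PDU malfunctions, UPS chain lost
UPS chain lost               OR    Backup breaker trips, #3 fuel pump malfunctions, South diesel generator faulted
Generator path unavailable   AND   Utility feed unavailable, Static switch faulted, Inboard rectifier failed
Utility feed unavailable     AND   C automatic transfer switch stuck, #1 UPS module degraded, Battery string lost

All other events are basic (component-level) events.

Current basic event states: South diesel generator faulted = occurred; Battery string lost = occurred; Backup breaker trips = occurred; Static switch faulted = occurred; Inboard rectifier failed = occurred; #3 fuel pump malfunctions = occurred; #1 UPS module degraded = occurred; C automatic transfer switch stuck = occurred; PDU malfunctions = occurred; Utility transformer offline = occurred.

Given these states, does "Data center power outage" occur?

Yes

Utility feed unavailable [AND]: C automatic transfer switch stuck=occurs, #1 UPS module degraded=occurs, Battery string lost=occurs → all inputs occur → occurs.
Generator path unavailable [AND]: Utility feed unavailable=occurs, Static switch faulted=occurs, Inboard rectifier failed=occurs → all inputs occur → occurs.
UPS chain lost [OR]: Backup breaker trips=occurs, #3 fuel pump malfunctions=occurs, South diesel generator faulted=occurs → at least one input occurs → occurs.
Bus B inoperative [OR]: PDU malfunctions=occurs, UPS chain lost=occurs → at least one input occurs → occurs.
Data center power outage [AND]: Generator path unavailable=occurs, Bus B inoperative=occurs, Utility transformer offline=occurs → all inputs occur → occurs.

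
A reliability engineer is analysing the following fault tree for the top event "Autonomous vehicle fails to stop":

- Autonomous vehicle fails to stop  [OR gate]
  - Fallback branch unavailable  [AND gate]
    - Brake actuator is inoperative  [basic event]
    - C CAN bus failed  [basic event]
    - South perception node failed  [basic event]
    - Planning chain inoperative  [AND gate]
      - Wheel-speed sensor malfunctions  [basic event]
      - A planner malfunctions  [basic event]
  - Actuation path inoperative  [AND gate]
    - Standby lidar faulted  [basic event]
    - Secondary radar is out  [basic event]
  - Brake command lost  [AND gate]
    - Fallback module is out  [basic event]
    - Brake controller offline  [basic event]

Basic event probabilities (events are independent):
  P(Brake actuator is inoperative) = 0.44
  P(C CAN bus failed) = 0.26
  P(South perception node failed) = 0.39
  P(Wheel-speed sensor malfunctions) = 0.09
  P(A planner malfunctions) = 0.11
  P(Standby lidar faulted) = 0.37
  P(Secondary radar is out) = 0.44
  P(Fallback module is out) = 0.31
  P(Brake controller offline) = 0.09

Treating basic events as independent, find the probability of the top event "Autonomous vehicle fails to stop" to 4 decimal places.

0.1865

P(Planning chain inoperative) [AND] = 0.09 × 0.11 = 0.009900
P(Fallback branch unavailable) [AND] = 0.44 × 0.26 × 0.39 × 0.009900 = 0.000442
P(Actuation path inoperative) [AND] = 0.37 × 0.44 = 0.162800
P(Brake command lost) [AND] = 0.31 × 0.09 = 0.027900
P(Autonomous vehicle fails to stop) [OR] = 1 − (1−0.000442) × (1−0.162800) × (1−0.027900) = 0.186518
Rounded to 4 decimal places: P(Autonomous vehicle fails to stop) ≈ 0.1865.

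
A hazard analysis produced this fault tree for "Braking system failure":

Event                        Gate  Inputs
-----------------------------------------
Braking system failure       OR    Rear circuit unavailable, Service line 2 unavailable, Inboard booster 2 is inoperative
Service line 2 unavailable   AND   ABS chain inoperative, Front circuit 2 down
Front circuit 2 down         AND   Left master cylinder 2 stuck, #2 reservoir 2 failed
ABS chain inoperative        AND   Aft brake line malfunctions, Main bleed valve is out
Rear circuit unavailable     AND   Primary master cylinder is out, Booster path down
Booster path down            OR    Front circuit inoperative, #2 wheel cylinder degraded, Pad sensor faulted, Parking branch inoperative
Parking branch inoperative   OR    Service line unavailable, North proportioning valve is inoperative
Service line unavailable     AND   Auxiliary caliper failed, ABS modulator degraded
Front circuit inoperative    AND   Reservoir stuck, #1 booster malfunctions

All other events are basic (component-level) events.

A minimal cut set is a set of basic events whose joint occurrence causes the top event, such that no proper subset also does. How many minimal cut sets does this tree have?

Front circuit inoperative [AND]: one cut set from each child combined → 1 × 1 = 1 cut set(s).
Service line unavailable [AND]: one cut set from each child combined → 1 × 1 = 1 cut set(s).
Parking branch inoperative [OR]: union of children's cut sets → 2 cut set(s).
Booster path down [OR]: union of children's cut sets → 5 cut set(s).
Rear circuit unavailable [AND]: one cut set from each child combined → 1 × 5 = 5 cut set(s).
ABS chain inoperative [AND]: one cut set from each child combined → 1 × 1 = 1 cut set(s).
Front circuit 2 down [AND]: one cut set from each child combined → 1 × 1 = 1 cut set(s).
Service line 2 unavailable [AND]: one cut set from each child combined → 1 × 1 = 1 cut set(s).
Braking system failure [OR]: union of children's cut sets → 7 cut set(s).
Minimal cut sets: {#1 booster malfunctions, Primary master cylinder is out, Reservoir stuck}; {#2 wheel cylinder degraded, Primary master cylinder is out}; {Pad sensor faulted, Primary master cylinder is out}; {ABS modulator degraded, Auxiliary caliper failed, Primary master cylinder is out}; {North proportioning valve is inoperative, Primary master cylinder is out}; {#2 reservoir 2 failed, Aft brake line malfunctions, Left master cylinder 2 stuck, Main bleed valve is out}; {Inboard booster 2 is inoperative}.

7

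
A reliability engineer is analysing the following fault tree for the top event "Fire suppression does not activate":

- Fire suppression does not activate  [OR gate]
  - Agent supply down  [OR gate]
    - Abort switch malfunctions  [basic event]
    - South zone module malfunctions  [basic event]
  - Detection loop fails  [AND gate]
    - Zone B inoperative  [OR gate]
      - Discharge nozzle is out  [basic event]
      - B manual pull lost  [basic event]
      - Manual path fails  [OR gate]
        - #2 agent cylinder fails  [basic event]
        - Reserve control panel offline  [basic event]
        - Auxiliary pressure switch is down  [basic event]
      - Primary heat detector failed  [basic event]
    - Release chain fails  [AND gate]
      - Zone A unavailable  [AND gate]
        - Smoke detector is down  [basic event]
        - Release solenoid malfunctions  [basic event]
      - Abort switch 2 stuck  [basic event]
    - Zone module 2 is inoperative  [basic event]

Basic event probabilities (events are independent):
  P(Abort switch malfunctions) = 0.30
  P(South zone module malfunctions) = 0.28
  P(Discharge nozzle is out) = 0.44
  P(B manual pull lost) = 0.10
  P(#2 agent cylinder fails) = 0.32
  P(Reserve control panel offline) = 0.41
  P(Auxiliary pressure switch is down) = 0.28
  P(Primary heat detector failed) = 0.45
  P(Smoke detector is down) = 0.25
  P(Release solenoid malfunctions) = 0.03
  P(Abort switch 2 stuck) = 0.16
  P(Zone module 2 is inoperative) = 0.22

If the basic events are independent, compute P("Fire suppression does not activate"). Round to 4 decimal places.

0.4961

P(Agent supply down) [OR] = 1 − (1−0.30) × (1−0.28) = 0.496000
P(Manual path fails) [OR] = 1 − (1−0.32) × (1−0.41) × (1−0.28) = 0.711136
P(Zone B inoperative) [OR] = 1 − (1−0.44) × (1−0.10) × (1−0.711136) × (1−0.45) = 0.919927
P(Zone A unavailable) [AND] = 0.25 × 0.03 = 0.007500
P(Release chain fails) [AND] = 0.007500 × 0.16 = 0.001200
P(Detection loop fails) [AND] = 0.919927 × 0.001200 × 0.22 = 0.000243
P(Fire suppression does not activate) [OR] = 1 − (1−0.496000) × (1−0.000243) = 0.496122
Rounded to 4 decimal places: P(Fire suppression does not activate) ≈ 0.4961.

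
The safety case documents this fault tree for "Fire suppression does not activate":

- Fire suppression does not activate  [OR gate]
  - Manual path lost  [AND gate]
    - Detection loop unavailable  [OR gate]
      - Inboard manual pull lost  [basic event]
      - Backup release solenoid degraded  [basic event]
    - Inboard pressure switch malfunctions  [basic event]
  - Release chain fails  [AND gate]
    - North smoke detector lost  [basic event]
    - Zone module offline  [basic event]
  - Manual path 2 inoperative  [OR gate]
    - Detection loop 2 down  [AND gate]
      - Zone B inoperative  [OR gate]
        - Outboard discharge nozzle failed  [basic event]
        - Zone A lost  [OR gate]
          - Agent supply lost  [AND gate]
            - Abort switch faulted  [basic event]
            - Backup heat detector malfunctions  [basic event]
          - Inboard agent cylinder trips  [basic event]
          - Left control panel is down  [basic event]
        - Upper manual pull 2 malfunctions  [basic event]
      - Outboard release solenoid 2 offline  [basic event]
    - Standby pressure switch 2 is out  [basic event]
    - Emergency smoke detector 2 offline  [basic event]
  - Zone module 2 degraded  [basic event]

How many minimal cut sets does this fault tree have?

11

Detection loop unavailable [OR]: union of children's cut sets → 2 cut set(s).
Manual path lost [AND]: one cut set from each child combined → 2 × 1 = 2 cut set(s).
Release chain fails [AND]: one cut set from each child combined → 1 × 1 = 1 cut set(s).
Agent supply lost [AND]: one cut set from each child combined → 1 × 1 = 1 cut set(s).
Zone A lost [OR]: union of children's cut sets → 3 cut set(s).
Zone B inoperative [OR]: union of children's cut sets → 5 cut set(s).
Detection loop 2 down [AND]: one cut set from each child combined → 5 × 1 = 5 cut set(s).
Manual path 2 inoperative [OR]: union of children's cut sets → 7 cut set(s).
Fire suppression does not activate [OR]: union of children's cut sets → 11 cut set(s).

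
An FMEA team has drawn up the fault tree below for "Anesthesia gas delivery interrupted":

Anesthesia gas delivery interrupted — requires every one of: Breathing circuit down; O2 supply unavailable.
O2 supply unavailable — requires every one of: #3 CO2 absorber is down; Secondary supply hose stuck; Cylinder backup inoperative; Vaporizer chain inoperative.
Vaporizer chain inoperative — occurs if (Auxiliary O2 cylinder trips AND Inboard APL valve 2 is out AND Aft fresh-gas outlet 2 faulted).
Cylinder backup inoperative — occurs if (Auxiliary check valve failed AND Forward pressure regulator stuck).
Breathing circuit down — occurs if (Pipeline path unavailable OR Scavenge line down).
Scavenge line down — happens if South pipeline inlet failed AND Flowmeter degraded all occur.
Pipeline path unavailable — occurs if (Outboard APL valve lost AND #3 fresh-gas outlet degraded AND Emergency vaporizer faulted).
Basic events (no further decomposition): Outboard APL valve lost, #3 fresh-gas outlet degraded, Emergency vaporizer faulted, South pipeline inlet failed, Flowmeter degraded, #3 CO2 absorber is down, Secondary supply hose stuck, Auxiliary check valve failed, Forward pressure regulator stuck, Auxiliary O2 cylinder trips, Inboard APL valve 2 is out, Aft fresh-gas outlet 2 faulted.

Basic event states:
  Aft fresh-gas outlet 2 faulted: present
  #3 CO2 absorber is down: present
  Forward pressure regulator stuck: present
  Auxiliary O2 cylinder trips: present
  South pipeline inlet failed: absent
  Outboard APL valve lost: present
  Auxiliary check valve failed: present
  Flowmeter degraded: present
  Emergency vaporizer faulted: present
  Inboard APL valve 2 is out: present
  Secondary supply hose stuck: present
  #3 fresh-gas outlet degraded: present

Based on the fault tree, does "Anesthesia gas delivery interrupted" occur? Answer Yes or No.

Yes

Pipeline path unavailable [AND]: Outboard APL valve lost=occurs, #3 fresh-gas outlet degraded=occurs, Emergency vaporizer faulted=occurs → all inputs occur → occurs.
Scavenge line down [AND]: South pipeline inlet failed=not, Flowmeter degraded=occurs → not all inputs occur → does not occur.
Breathing circuit down [OR]: Pipeline path unavailable=occurs, Scavenge line down=not → at least one input occurs → occurs.
Cylinder backup inoperative [AND]: Auxiliary check valve failed=occurs, Forward pressure regulator stuck=occurs → all inputs occur → occurs.
Vaporizer chain inoperative [AND]: Auxiliary O2 cylinder trips=occurs, Inboard APL valve 2 is out=occurs, Aft fresh-gas outlet 2 faulted=occurs → all inputs occur → occurs.
O2 supply unavailable [AND]: #3 CO2 absorber is down=occurs, Secondary supply hose stuck=occurs, Cylinder backup inoperative=occurs, Vaporizer chain inoperative=occurs → all inputs occur → occurs.
Anesthesia gas delivery interrupted [AND]: Breathing circuit down=occurs, O2 supply unavailable=occurs → all inputs occur → occurs.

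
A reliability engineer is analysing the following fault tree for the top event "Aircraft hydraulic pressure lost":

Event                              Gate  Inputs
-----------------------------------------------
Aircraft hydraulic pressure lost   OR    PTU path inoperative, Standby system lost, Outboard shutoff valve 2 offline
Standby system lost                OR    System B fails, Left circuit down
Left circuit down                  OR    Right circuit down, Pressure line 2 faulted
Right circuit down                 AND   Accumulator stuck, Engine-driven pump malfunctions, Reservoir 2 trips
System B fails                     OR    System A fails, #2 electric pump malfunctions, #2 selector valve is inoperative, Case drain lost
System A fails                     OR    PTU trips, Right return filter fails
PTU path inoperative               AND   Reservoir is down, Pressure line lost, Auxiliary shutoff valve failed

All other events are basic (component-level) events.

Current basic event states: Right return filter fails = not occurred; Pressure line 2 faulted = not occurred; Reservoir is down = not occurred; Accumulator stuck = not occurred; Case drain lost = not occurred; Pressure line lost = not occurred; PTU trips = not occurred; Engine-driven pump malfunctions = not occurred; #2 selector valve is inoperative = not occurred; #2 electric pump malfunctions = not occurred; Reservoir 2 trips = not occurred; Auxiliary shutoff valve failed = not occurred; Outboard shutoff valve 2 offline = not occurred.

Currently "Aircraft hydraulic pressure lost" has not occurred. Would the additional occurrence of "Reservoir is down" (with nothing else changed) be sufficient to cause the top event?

No

Counterfactual: set "Reservoir is down" to occurred.
PTU path inoperative [AND]: Reservoir is down=occurs, Pressure line lost=not, Auxiliary shutoff valve failed=not → not all inputs occur → does not occur.
System A fails [OR]: PTU trips=not, Right return filter fails=not → no input occurs → does not occur.
System B fails [OR]: System A fails=not, #2 electric pump malfunctions=not, #2 selector valve is inoperative=not, Case drain lost=not → no input occurs → does not occur.
Right circuit down [AND]: Accumulator stuck=not, Engine-driven pump malfunctions=not, Reservoir 2 trips=not → not all inputs occur → does not occur.
Left circuit down [OR]: Right circuit down=not, Pressure line 2 faulted=not → no input occurs → does not occur.
Standby system lost [OR]: System B fails=not, Left circuit down=not → no input occurs → does not occur.
Aircraft hydraulic pressure lost [OR]: PTU path inoperative=not, Standby system lost=not, Outboard shutoff valve 2 offline=not → no input occurs → does not occur.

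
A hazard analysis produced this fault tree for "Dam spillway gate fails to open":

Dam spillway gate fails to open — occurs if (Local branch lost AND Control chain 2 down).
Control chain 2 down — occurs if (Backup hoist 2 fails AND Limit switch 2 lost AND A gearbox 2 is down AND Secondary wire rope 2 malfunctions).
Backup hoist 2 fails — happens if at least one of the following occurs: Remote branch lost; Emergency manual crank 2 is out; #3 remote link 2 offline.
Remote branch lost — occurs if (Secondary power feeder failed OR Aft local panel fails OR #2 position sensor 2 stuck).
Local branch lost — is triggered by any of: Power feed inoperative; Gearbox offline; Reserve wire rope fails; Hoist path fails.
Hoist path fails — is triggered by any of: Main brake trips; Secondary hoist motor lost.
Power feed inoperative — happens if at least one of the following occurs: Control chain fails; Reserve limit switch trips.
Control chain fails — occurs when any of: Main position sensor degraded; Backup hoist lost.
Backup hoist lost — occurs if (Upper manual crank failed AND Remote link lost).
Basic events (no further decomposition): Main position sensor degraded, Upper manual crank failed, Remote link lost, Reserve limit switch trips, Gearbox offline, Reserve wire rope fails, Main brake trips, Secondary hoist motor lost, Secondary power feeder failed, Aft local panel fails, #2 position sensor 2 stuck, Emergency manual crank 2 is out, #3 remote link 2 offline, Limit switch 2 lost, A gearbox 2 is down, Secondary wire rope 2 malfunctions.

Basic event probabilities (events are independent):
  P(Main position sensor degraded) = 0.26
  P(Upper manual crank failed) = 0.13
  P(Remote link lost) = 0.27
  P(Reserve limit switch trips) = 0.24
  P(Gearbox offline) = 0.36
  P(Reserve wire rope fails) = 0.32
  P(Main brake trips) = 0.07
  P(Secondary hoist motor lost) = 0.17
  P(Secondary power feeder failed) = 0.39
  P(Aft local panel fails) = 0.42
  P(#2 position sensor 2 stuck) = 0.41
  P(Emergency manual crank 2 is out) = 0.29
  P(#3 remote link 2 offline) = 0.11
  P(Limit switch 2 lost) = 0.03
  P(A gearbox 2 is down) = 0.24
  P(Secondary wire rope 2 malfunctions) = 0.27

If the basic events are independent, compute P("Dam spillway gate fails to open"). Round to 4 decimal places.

0.0014

P(Backup hoist lost) [AND] = 0.13 × 0.27 = 0.035100
P(Control chain fails) [OR] = 1 − (1−0.26) × (1−0.035100) = 0.285974
P(Power feed inoperative) [OR] = 1 − (1−0.285974) × (1−0.24) = 0.457340
P(Hoist path fails) [OR] = 1 − (1−0.07) × (1−0.17) = 0.228100
P(Local branch lost) [OR] = 1 − (1−0.457340) × (1−0.36) × (1−0.32) × (1−0.228100) = 0.817704
P(Remote branch lost) [OR] = 1 − (1−0.39) × (1−0.42) × (1−0.41) = 0.791258
P(Backup hoist 2 fails) [OR] = 1 − (1−0.791258) × (1−0.29) × (1−0.11) = 0.868096
P(Control chain 2 down) [AND] = 0.868096 × 0.03 × 0.24 × 0.27 = 0.001688
P(Dam spillway gate fails to open) [AND] = 0.817704 × 0.001688 = 0.001380
Rounded to 4 decimal places: P(Dam spillway gate fails to open) ≈ 0.0014.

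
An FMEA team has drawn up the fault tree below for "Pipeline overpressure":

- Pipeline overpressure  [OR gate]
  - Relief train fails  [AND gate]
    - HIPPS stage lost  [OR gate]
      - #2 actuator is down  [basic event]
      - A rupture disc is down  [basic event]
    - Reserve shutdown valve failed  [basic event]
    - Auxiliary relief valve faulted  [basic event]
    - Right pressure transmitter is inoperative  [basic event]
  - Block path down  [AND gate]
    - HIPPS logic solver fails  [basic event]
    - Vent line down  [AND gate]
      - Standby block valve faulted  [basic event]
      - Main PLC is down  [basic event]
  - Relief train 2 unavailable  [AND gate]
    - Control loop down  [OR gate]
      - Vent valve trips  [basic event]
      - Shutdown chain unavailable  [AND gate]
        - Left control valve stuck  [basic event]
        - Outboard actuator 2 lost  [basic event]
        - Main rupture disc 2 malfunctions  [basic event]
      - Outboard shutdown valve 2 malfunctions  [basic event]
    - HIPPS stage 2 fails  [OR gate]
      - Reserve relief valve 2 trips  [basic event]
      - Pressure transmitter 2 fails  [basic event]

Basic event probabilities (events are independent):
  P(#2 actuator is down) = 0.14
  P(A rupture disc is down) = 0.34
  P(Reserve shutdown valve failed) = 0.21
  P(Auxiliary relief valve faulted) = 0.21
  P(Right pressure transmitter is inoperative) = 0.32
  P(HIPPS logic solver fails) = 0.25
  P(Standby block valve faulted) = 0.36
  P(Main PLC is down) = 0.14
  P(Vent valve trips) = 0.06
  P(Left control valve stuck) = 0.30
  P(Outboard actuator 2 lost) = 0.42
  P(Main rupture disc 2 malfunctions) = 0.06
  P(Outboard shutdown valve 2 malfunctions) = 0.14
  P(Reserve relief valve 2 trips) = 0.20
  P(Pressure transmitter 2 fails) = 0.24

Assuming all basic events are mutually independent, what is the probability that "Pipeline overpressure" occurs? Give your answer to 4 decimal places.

0.0947

P(HIPPS stage lost) [OR] = 1 − (1−0.14) × (1−0.34) = 0.432400
P(Relief train fails) [AND] = 0.432400 × 0.21 × 0.21 × 0.32 = 0.006102
P(Vent line down) [AND] = 0.36 × 0.14 = 0.050400
P(Block path down) [AND] = 0.25 × 0.050400 = 0.012600
P(Shutdown chain unavailable) [AND] = 0.30 × 0.42 × 0.06 = 0.007560
P(Control loop down) [OR] = 1 − (1−0.06) × (1−0.007560) × (1−0.14) = 0.197712
P(HIPPS stage 2 fails) [OR] = 1 − (1−0.20) × (1−0.24) = 0.392000
P(Relief train 2 unavailable) [AND] = 0.197712 × 0.392000 = 0.077503
P(Pipeline overpressure) [OR] = 1 − (1−0.006102) × (1−0.012600) × (1−0.077503) = 0.094685
Rounded to 4 decimal places: P(Pipeline overpressure) ≈ 0.0947.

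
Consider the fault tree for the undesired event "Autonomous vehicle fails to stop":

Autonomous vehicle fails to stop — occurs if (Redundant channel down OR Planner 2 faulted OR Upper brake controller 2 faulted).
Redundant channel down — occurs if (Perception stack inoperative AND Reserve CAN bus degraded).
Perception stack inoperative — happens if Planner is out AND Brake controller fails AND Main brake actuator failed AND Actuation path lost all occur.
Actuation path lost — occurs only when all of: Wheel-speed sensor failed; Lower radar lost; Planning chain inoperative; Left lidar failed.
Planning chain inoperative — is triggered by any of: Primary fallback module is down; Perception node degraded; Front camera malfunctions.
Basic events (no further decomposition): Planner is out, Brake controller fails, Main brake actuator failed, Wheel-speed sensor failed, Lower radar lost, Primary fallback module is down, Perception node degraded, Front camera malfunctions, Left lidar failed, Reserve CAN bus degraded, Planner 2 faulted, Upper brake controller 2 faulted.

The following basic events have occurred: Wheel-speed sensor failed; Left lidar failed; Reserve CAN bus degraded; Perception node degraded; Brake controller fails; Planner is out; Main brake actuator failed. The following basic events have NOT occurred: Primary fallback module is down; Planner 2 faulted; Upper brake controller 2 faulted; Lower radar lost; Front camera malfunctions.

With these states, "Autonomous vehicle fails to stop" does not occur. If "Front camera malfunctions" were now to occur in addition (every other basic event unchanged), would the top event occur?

No

Counterfactual: set "Front camera malfunctions" to occurred.
Planning chain inoperative [OR]: Primary fallback module is down=not, Perception node degraded=occurs, Front camera malfunctions=occurs → at least one input occurs → occurs.
Actuation path lost [AND]: Wheel-speed sensor failed=occurs, Lower radar lost=not, Planning chain inoperative=occurs, Left lidar failed=occurs → not all inputs occur → does not occur.
Perception stack inoperative [AND]: Planner is out=occurs, Brake controller fails=occurs, Main brake actuator failed=occurs, Actuation path lost=not → not all inputs occur → does not occur.
Redundant channel down [AND]: Perception stack inoperative=not, Reserve CAN bus degraded=occurs → not all inputs occur → does not occur.
Autonomous vehicle fails to stop [OR]: Redundant channel down=not, Planner 2 faulted=not, Upper brake controller 2 faulted=not → no input occurs → does not occur.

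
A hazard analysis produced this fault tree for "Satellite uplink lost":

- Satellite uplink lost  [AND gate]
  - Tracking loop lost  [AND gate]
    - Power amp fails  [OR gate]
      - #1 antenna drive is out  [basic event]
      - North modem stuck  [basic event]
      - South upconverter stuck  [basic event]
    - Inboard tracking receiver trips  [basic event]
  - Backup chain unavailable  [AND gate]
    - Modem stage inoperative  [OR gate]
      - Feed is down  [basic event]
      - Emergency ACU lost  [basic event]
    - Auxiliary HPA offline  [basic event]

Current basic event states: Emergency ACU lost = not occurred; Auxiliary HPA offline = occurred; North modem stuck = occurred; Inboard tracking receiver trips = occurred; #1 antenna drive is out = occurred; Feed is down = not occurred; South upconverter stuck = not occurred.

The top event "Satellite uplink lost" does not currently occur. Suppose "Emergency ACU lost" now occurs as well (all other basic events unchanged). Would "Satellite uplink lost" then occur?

Yes

Counterfactual: set "Emergency ACU lost" to occurred.
Power amp fails [OR]: #1 antenna drive is out=occurs, North modem stuck=occurs, South upconverter stuck=not → at least one input occurs → occurs.
Tracking loop lost [AND]: Power amp fails=occurs, Inboard tracking receiver trips=occurs → all inputs occur → occurs.
Modem stage inoperative [OR]: Feed is down=not, Emergency ACU lost=occurs → at least one input occurs → occurs.
Backup chain unavailable [AND]: Modem stage inoperative=occurs, Auxiliary HPA offline=occurs → all inputs occur → occurs.
Satellite uplink lost [AND]: Tracking loop lost=occurs, Backup chain unavailable=occurs → all inputs occur → occurs.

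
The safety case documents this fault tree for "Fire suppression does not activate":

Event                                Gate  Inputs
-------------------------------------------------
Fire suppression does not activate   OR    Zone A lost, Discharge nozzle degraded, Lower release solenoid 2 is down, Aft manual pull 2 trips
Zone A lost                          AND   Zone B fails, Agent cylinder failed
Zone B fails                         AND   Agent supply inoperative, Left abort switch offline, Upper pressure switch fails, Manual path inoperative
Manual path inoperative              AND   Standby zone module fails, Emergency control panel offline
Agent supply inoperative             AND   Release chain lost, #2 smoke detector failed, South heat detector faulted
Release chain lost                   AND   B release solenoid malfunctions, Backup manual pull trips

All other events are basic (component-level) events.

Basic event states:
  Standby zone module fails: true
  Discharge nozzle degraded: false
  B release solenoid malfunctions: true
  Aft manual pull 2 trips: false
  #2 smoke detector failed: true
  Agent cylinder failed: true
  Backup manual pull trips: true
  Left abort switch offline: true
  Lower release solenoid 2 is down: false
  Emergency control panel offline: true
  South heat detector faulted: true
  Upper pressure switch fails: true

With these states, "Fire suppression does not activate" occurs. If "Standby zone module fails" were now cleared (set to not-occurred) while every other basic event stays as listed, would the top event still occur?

No

Counterfactual: set "Standby zone module fails" to not occurred.
Release chain lost [AND]: B release solenoid malfunctions=occurs, Backup manual pull trips=occurs → all inputs occur → occurs.
Agent supply inoperative [AND]: Release chain lost=occurs, #2 smoke detector failed=occurs, South heat detector faulted=occurs → all inputs occur → occurs.
Manual path inoperative [AND]: Standby zone module fails=not, Emergency control panel offline=occurs → not all inputs occur → does not occur.
Zone B fails [AND]: Agent supply inoperative=occurs, Left abort switch offline=occurs, Upper pressure switch fails=occurs, Manual path inoperative=not → not all inputs occur → does not occur.
Zone A lost [AND]: Zone B fails=not, Agent cylinder failed=occurs → not all inputs occur → does not occur.
Fire suppression does not activate [OR]: Zone A lost=not, Discharge nozzle degraded=not, Lower release solenoid 2 is down=not, Aft manual pull 2 trips=not → no input occurs → does not occur.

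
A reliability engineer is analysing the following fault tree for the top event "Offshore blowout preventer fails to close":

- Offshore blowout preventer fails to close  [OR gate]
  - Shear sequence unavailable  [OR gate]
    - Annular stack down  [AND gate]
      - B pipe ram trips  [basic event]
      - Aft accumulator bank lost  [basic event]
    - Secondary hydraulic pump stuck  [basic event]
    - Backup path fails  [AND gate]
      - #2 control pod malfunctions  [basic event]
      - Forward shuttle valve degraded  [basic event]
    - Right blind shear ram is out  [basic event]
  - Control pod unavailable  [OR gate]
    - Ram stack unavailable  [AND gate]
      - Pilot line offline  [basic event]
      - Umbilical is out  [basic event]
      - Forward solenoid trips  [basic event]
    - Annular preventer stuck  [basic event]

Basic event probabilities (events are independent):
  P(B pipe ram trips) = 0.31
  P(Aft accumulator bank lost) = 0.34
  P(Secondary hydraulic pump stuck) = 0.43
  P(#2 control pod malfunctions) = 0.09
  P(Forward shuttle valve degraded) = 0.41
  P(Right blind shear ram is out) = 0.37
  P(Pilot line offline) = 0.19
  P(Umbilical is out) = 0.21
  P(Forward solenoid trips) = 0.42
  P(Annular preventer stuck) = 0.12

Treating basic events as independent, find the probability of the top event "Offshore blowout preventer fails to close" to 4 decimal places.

P(Annular stack down) [AND] = 0.31 × 0.34 = 0.105400
P(Backup path fails) [AND] = 0.09 × 0.41 = 0.036900
P(Shear sequence unavailable) [OR] = 1 − (1−0.105400) × (1−0.43) × (1−0.036900) × (1−0.37) = 0.690603
P(Ram stack unavailable) [AND] = 0.19 × 0.21 × 0.42 = 0.016758
P(Control pod unavailable) [OR] = 1 − (1−0.016758) × (1−0.12) = 0.134747
P(Offshore blowout preventer fails to close) [OR] = 1 − (1−0.690603) × (1−0.134747) = 0.732293
Rounded to 4 decimal places: P(Offshore blowout preventer fails to close) ≈ 0.7323.

0.7323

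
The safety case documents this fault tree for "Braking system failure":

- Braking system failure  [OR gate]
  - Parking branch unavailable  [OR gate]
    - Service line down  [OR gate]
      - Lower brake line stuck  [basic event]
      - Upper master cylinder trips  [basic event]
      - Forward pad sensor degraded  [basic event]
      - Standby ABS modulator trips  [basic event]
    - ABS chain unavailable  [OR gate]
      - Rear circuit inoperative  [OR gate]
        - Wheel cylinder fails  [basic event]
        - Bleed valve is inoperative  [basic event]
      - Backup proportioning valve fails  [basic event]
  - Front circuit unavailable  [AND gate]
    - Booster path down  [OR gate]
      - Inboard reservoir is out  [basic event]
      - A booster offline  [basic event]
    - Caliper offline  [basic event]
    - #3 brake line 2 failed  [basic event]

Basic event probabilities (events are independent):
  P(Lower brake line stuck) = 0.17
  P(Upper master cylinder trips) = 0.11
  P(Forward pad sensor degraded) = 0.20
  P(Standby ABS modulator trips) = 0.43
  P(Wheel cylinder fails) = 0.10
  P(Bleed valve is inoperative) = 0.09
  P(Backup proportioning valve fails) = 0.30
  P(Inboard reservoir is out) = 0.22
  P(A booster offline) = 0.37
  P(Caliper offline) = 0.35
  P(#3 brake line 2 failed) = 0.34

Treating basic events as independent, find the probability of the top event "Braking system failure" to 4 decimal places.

0.8186

P(Service line down) [OR] = 1 − (1−0.17) × (1−0.11) × (1−0.20) × (1−0.43) = 0.663153
P(Rear circuit inoperative) [OR] = 1 − (1−0.10) × (1−0.09) = 0.181000
P(ABS chain unavailable) [OR] = 1 − (1−0.181000) × (1−0.30) = 0.426700
P(Parking branch unavailable) [OR] = 1 − (1−0.663153) × (1−0.426700) = 0.806886
P(Booster path down) [OR] = 1 − (1−0.22) × (1−0.37) = 0.508600
P(Front circuit unavailable) [AND] = 0.508600 × 0.35 × 0.34 = 0.060523
P(Braking system failure) [OR] = 1 − (1−0.806886) × (1−0.060523) = 0.818574
Rounded to 4 decimal places: P(Braking system failure) ≈ 0.8186.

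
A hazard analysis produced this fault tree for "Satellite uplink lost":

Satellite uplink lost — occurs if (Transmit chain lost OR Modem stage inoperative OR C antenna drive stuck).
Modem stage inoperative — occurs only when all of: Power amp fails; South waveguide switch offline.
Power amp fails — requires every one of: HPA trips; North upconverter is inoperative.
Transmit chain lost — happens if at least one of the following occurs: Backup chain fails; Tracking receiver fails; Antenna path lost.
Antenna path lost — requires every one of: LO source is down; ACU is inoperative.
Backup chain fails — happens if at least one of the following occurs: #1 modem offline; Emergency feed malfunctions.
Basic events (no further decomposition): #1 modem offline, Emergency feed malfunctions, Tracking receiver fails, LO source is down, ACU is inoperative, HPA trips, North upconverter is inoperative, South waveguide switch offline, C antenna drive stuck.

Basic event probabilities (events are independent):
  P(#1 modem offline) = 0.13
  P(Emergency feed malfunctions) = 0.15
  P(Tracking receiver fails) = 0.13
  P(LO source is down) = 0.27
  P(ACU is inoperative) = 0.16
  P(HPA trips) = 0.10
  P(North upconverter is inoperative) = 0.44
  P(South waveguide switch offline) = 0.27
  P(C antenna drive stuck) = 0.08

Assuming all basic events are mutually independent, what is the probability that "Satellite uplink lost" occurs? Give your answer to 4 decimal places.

P(Backup chain fails) [OR] = 1 − (1−0.13) × (1−0.15) = 0.260500
P(Antenna path lost) [AND] = 0.27 × 0.16 = 0.043200
P(Transmit chain lost) [OR] = 1 − (1−0.260500) × (1−0.13) × (1−0.043200) = 0.384428
P(Power amp fails) [AND] = 0.10 × 0.44 = 0.044000
P(Modem stage inoperative) [AND] = 0.044000 × 0.27 = 0.011880
P(Satellite uplink lost) [OR] = 1 − (1−0.384428) × (1−0.011880) × (1−0.08) = 0.440402
Rounded to 4 decimal places: P(Satellite uplink lost) ≈ 0.4404.

0.4404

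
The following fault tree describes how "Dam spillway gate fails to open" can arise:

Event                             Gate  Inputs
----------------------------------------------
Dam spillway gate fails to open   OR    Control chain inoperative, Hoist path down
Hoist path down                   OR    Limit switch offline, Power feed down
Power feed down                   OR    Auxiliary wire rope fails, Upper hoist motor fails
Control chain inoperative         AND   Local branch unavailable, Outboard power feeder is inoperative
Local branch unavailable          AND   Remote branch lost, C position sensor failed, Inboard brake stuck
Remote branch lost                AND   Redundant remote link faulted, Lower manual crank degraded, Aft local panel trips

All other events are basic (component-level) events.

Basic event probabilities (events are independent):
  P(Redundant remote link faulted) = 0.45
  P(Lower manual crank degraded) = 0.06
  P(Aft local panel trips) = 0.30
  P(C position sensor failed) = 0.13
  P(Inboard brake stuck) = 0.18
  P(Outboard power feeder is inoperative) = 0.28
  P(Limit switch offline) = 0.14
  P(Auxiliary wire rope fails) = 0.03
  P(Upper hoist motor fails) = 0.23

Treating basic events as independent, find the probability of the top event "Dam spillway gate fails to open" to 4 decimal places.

P(Remote branch lost) [AND] = 0.45 × 0.06 × 0.30 = 0.008100
P(Local branch unavailable) [AND] = 0.008100 × 0.13 × 0.18 = 0.000190
P(Control chain inoperative) [AND] = 0.000190 × 0.28 = 0.000053
P(Power feed down) [OR] = 1 − (1−0.03) × (1−0.23) = 0.253100
P(Hoist path down) [OR] = 1 − (1−0.14) × (1−0.253100) = 0.357666
P(Dam spillway gate fails to open) [OR] = 1 − (1−0.000053) × (1−0.357666) = 0.357700
Rounded to 4 decimal places: P(Dam spillway gate fails to open) ≈ 0.3577.

0.3577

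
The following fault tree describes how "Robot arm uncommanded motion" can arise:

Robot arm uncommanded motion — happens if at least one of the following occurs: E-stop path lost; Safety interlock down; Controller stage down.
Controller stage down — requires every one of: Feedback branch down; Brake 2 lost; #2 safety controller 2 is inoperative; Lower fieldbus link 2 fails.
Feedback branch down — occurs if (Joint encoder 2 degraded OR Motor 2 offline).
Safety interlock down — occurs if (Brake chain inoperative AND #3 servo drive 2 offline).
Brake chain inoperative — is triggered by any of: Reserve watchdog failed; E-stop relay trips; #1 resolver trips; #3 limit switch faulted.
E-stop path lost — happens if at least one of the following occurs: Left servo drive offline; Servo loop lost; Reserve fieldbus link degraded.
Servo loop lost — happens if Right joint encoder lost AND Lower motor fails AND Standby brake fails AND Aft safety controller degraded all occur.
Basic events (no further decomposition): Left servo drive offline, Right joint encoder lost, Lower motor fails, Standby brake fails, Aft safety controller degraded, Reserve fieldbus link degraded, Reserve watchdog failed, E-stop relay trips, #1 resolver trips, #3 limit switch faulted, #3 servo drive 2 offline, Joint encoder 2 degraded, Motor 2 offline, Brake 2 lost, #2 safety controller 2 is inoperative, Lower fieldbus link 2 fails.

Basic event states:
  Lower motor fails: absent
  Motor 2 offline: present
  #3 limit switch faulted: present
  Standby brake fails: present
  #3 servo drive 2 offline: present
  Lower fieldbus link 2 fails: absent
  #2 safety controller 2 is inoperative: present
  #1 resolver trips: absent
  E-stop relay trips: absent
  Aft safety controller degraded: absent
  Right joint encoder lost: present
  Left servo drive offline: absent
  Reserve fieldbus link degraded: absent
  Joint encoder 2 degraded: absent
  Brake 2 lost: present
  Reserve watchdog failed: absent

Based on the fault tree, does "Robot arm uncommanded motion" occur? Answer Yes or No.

Yes

Servo loop lost [AND]: Right joint encoder lost=occurs, Lower motor fails=not, Standby brake fails=occurs, Aft safety controller degraded=not → not all inputs occur → does not occur.
E-stop path lost [OR]: Left servo drive offline=not, Servo loop lost=not, Reserve fieldbus link degraded=not → no input occurs → does not occur.
Brake chain inoperative [OR]: Reserve watchdog failed=not, E-stop relay trips=not, #1 resolver trips=not, #3 limit switch faulted=occurs → at least one input occurs → occurs.
Safety interlock down [AND]: Brake chain inoperative=occurs, #3 servo drive 2 offline=occurs → all inputs occur → occurs.
Feedback branch down [OR]: Joint encoder 2 degraded=not, Motor 2 offline=occurs → at least one input occurs → occurs.
Controller stage down [AND]: Feedback branch down=occurs, Brake 2 lost=occurs, #2 safety controller 2 is inoperative=occurs, Lower fieldbus link 2 fails=not → not all inputs occur → does not occur.
Robot arm uncommanded motion [OR]: E-stop path lost=not, Safety interlock down=occurs, Controller stage down=not → at least one input occurs → occurs.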